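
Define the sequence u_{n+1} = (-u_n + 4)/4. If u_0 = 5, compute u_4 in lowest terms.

u_1 = (-5 + 4)/4 = -1/4.
u_2 = (-(-1/4) + 4)/4 = 17/16.
u_3 = (-(17/16) + 4)/4 = 47/64.
u_4 = (-(47/64) + 4)/4 = 209/256.

209/256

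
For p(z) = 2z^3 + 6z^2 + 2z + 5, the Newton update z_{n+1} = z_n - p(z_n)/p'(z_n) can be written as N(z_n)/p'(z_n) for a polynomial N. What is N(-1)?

-3

p'(z) = 6z^2 + 12z + 2.
N(z) = z·p'(z) - p(z) = z·(6z^2 + 12z + 2) - (2z^3 + 6z^2 + 2z + 5) = 4z^3 + 6z^2 - 5.
N(-1) = -3.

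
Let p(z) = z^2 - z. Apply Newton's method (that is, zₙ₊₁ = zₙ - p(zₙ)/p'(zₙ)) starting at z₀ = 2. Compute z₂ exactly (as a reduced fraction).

16/15

p'(z) = 2z - 1.
p(2) = 2, p'(2) = 3, so z₁ = 2 - 2/3 = 4/3.
p(4/3) = 4/9, p'(4/3) = 5/3, so z₂ = (4/3) - (4/9)/(5/3) = 16/15.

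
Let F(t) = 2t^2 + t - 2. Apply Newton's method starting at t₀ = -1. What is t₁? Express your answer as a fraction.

-4/3

F'(t) = 4t + 1.
F(-1) = -1, F'(-1) = -3, so t₁ = (-1) - (-1)/(-3) = -4/3.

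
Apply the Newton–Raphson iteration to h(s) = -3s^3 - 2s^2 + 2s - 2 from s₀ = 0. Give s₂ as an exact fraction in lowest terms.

h'(s) = -9s^2 - 4s + 2.
h(0) = -2, h'(0) = 2, so s₁ = 0 - (-2)/2 = 1.
h(1) = -5, h'(1) = -11, so s₂ = 1 - (-5)/(-11) = 6/11.

6/11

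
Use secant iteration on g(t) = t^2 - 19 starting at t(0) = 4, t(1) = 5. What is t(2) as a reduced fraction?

g(4) = -3, g(5) = 6. t(2) = 5 - 6·(5 - 4)/(6 - (-3)) = 13/3.

13/3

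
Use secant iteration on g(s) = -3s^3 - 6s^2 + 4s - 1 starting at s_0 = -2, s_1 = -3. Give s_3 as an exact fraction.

-39139/15515

g(-2) = -9, g(-3) = 14. s_2 = (-3) - 14·((-3) - (-2))/(14 - (-9)) = -55/23.
g(-3) = 14, g(-55/23) = -46872/12167. s_3 = (-55/23) - (-46872/12167)·((-55/23) - (-3))/((-46872/12167) - 14) = -39139/15515.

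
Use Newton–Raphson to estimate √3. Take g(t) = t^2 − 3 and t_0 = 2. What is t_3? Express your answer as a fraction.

18817/10864

g'(t) = 2t.
g(2) = 1, g'(2) = 4, so t_1 = 2 − 1/4 = 7/4.
g(7/4) = 1/16, g'(7/4) = 7/2, so t_2 = (7/4) − (1/16)/(7/2) = 97/56.
g(97/56) = 1/3136, g'(97/56) = 97/28, so t_3 = (97/56) − (1/3136)/(97/28) = 18817/10864.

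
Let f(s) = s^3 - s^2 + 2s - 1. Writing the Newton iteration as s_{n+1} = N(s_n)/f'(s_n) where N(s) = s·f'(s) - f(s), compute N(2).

13

f'(s) = 3s^2 - 2s + 2.
N(s) = s·f'(s) - f(s) = s·(3s^2 - 2s + 2) - (s^3 - s^2 + 2s - 1) = 2s^3 - s^2 + 1.
N(2) = 13.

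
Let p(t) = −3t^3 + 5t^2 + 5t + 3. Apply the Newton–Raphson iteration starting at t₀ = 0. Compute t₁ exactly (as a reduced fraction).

p'(t) = −9t^2 + 10t + 5.
p(0) = 3, p'(0) = 5, so t₁ = 0 − 3/5 = −3/5.

−3/5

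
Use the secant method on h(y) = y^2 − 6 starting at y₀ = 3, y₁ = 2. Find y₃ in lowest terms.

h(3) = 3, h(2) = −2. y₂ = 2 − (−2)·(2 − 3)/((−2) − 3) = 12/5.
h(2) = −2, h(12/5) = −6/25. y₃ = (12/5) − (−6/25)·((12/5) − 2)/((−6/25) − (−2)) = 27/11.

27/11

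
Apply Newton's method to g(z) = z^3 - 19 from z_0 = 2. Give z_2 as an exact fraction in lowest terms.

59291/22050

g'(z) = 3z^2.
g(2) = -11, g'(2) = 12, so z_1 = 2 - (-11)/12 = 35/12.
g(35/12) = 10043/1728, g'(35/12) = 1225/48, so z_2 = (35/12) - (10043/1728)/(1225/48) = 59291/22050.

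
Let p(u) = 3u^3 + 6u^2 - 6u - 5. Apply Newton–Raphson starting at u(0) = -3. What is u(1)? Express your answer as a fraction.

-103/39

p'(u) = 9u^2 + 12u - 6.
p(-3) = -14, p'(-3) = 39, so u(1) = (-3) - (-14)/39 = -103/39.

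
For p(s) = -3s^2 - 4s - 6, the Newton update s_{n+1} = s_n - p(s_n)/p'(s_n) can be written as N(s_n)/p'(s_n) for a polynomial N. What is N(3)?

p'(s) = -6s - 4.
N(s) = s·p'(s) - p(s) = s·(-6s - 4) - (-3s^2 - 4s - 6) = -3s^2 + 6.
N(3) = -21.

-21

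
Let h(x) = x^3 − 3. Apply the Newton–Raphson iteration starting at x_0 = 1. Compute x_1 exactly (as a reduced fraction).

h'(x) = 3x^2.
h(1) = −2, h'(1) = 3, so x_1 = 1 − (−2)/3 = 5/3.

5/3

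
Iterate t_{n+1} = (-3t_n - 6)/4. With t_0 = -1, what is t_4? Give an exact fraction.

t_1 = (-3·(-1) - 6)/4 = -3/4.
t_2 = (-3·(-3/4) - 6)/4 = -15/16.
t_3 = (-3·(-15/16) - 6)/4 = -51/64.
t_4 = (-3·(-51/64) - 6)/4 = -231/256.

-231/256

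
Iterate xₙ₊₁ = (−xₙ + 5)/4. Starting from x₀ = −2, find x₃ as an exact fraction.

x₁ = (−(−2) + 5)/4 = 7/4.
x₂ = (−(7/4) + 5)/4 = 13/16.
x₃ = (−(13/16) + 5)/4 = 67/64.

67/64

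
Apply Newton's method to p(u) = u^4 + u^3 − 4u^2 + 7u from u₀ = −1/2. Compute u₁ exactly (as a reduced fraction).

−17/180

p'(u) = 4u^3 + 3u^2 − 8u + 7.
p(−1/2) = −73/16, p'(−1/2) = 45/4, so u₁ = (−1/2) − (−73/16)/(45/4) = −17/180.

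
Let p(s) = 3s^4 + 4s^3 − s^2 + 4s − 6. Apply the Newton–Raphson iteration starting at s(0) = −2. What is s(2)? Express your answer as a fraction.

−4897363/2392080

p'(s) = 12s^3 + 12s^2 − 2s + 4.
p(−2) = −2, p'(−2) = −40, so s(1) = (−2) − (−2)/(−40) = −41/20.
p(−41/20) = 19203/160000, p'(−41/20) = −89703/2000, so s(2) = (−41/20) − (19203/160000)/(−89703/2000) = −4897363/2392080.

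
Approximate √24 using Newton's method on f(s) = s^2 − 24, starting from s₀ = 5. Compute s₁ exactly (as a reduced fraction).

49/10

f'(s) = 2s.
f(5) = 1, f'(5) = 10, so s₁ = 5 − 1/10 = 49/10.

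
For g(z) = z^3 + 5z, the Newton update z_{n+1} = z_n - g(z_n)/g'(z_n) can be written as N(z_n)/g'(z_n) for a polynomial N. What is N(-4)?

g'(z) = 3z^2 + 5.
N(z) = z·g'(z) - g(z) = z·(3z^2 + 5) - (z^3 + 5z) = 2z^3.
N(-4) = -128.

-128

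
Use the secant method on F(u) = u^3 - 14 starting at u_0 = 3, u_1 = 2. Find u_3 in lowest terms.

F(3) = 13, F(2) = -6. u_2 = 2 - (-6)·(2 - 3)/((-6) - 13) = 44/19.
F(2) = -6, F(44/19) = -10842/6859. u_3 = (44/19) - (-10842/6859)·((44/19) - 2)/((-10842/6859) - (-6)) = 2045/842.

2045/842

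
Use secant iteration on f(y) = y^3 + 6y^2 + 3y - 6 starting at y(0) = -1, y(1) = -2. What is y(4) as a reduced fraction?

-20978/13577

f(-1) = -4, f(-2) = 4. y(2) = (-2) - 4·((-2) - (-1))/(4 - (-4)) = -3/2.
f(-2) = 4, f(-3/2) = -3/8. y(3) = (-3/2) - (-3/8)·((-3/2) - (-2))/((-3/8) - 4) = -54/35.
f(-3/2) = -3/8, f(-54/35) = -804/42875. y(4) = (-54/35) - (-804/42875)·((-54/35) - (-3/2))/((-804/42875) - (-3/8)) = -20978/13577.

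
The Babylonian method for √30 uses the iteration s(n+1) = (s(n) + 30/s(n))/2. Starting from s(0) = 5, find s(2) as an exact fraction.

241/44

s(1) = (5 + 30/5)/2 = 11/2.
s(2) = (11/2 + 30/(11/2))/2 = 241/44.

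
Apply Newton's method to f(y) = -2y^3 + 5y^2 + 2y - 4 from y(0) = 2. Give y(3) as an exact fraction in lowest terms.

1564/567

f'(y) = -6y^2 + 10y + 2.
f(2) = 4, f'(2) = -2, so y(1) = 2 - 4/(-2) = 4.
f(4) = -44, f'(4) = -54, so y(2) = 4 - (-44)/(-54) = 86/27.
f(86/27) = -226996/19683, f'(86/27) = -6566/243, so y(3) = (86/27) - (-226996/19683)/(-6566/243) = 1564/567.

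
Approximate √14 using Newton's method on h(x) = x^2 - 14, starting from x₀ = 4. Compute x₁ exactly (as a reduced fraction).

15/4

h'(x) = 2x.
h(4) = 2, h'(4) = 8, so x₁ = 4 - 2/8 = 15/4.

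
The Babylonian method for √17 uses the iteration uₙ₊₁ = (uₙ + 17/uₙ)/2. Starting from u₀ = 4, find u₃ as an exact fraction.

u₁ = (4 + 17/4)/2 = 33/8.
u₂ = (33/8 + 17/(33/8))/2 = 2177/528.
u₃ = (2177/528 + 17/(2177/528))/2 = 9478657/2298912.

9478657/2298912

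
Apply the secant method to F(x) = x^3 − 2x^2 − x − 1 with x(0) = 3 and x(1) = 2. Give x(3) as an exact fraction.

262/99

F(3) = 5, F(2) = −3. x(2) = 2 − (−3)·(2 − 3)/((−3) − 5) = 19/8.
F(2) = −3, F(19/8) = −645/512. x(3) = (19/8) − (−645/512)·((19/8) − 2)/((−645/512) − (−3)) = 262/99.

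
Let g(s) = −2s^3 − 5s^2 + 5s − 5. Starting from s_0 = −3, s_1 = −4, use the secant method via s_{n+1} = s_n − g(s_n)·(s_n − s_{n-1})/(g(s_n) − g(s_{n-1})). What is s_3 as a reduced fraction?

−38509/11289

g(−3) = −11, g(−4) = 23. s_2 = (−4) − 23·((−4) − (−3))/(23 − (−11)) = −113/34.
g(−4) = 23, g(−113/34) = −33649/9826. s_3 = (−113/34) − (−33649/9826)·((−113/34) − (−4))/((−33649/9826) − 23) = −38509/11289.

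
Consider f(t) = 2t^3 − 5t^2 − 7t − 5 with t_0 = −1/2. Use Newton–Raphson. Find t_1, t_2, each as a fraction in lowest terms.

t_1 = −13/2, t_2 = −5219/1246

f'(t) = 6t^2 − 10t − 7.
f(−1/2) = −3, f'(−1/2) = −1/2, so t_1 = (−1/2) − (−3)/(−1/2) = −13/2.
f(−13/2) = −720, f'(−13/2) = 623/2, so t_2 = (−13/2) − (−720)/(623/2) = −5219/1246.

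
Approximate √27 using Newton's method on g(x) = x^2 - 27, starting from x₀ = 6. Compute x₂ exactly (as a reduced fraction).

g'(x) = 2x.
g(6) = 9, g'(6) = 12, so x₁ = 6 - 9/12 = 21/4.
g(21/4) = 9/16, g'(21/4) = 21/2, so x₂ = (21/4) - (9/16)/(21/2) = 291/56.

291/56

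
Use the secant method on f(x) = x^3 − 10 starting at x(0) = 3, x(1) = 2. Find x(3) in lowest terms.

f(3) = 17, f(2) = −2. x(2) = 2 − (−2)·(2 − 3)/((−2) − 17) = 40/19.
f(2) = −2, f(40/19) = −4590/6859. x(3) = (40/19) − (−4590/6859)·((40/19) − 2)/((−4590/6859) − (−2)) = 4925/2282.

4925/2282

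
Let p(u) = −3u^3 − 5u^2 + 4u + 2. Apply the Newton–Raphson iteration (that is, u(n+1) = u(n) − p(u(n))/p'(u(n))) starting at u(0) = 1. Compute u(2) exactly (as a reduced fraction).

3623/4285

p'(u) = −9u^2 − 10u + 4.
p(1) = −2, p'(1) = −15, so u(1) = 1 − (−2)/(−15) = 13/15.
p(13/15) = −272/1125, p'(13/15) = −857/75, so u(2) = (13/15) − (−272/1125)/(−857/75) = 3623/4285.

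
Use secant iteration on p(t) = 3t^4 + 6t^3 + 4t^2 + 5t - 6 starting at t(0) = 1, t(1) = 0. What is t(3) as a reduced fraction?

27/32

p(1) = 12, p(0) = -6. t(2) = 0 - (-6)·(0 - 1)/((-6) - 12) = 1/3.
p(0) = -6, p(1/3) = -98/27. t(3) = (1/3) - (-98/27)·((1/3) - 0)/((-98/27) - (-6)) = 27/32.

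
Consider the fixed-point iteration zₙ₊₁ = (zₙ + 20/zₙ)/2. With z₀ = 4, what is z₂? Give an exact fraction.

z₁ = (4 + 20/4)/2 = 9/2.
z₂ = (9/2 + 20/(9/2))/2 = 161/36.

161/36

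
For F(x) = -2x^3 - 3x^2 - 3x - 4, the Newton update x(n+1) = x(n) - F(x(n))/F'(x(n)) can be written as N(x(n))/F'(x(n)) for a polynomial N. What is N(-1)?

F'(x) = -6x^2 - 6x - 3.
N(x) = x·F'(x) - F(x) = x·(-6x^2 - 6x - 3) - (-2x^3 - 3x^2 - 3x - 4) = -4x^3 - 3x^2 + 4.
N(-1) = 5.

5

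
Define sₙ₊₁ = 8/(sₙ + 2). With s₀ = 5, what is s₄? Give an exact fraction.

100/47

s₁ = 8/(5 + 2) = 8/7.
s₂ = 8/(8/7 + 2) = 28/11.
s₃ = 8/(28/11 + 2) = 44/25.
s₄ = 8/(44/25 + 2) = 100/47.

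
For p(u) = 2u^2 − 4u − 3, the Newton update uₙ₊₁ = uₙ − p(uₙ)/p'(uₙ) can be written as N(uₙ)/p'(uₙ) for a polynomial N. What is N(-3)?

21

p'(u) = 4u − 4.
N(u) = u·p'(u) − p(u) = u·(4u − 4) − (2u^2 − 4u − 3) = 2u^2 + 3.
N(-3) = 21.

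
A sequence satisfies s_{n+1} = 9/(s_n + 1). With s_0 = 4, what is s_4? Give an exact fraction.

s_1 = 9/(4 + 1) = 9/5.
s_2 = 9/(9/5 + 1) = 45/14.
s_3 = 9/(45/14 + 1) = 126/59.
s_4 = 9/(126/59 + 1) = 531/185.

531/185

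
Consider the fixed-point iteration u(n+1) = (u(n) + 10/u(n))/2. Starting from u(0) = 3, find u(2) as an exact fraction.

u(1) = (3 + 10/3)/2 = 19/6.
u(2) = (19/6 + 10/(19/6))/2 = 721/228.

721/228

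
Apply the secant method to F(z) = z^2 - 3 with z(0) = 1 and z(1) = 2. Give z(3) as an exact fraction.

19/11

F(1) = -2, F(2) = 1. z(2) = 2 - 1·(2 - 1)/(1 - (-2)) = 5/3.
F(2) = 1, F(5/3) = -2/9. z(3) = (5/3) - (-2/9)·((5/3) - 2)/((-2/9) - 1) = 19/11.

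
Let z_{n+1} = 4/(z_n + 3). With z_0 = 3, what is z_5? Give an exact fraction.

z_1 = 4/(3 + 3) = 2/3.
z_2 = 4/(2/3 + 3) = 12/11.
z_3 = 4/(12/11 + 3) = 44/45.
z_4 = 4/(44/45 + 3) = 180/179.
z_5 = 4/(180/179 + 3) = 716/717.

716/717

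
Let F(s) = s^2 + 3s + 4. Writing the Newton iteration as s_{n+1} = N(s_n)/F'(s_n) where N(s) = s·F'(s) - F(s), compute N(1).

F'(s) = 2s + 3.
N(s) = s·F'(s) - F(s) = s·(2s + 3) - (s^2 + 3s + 4) = s^2 - 4.
N(1) = -3.

-3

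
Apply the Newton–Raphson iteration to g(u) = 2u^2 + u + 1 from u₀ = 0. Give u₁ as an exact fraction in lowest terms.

g'(u) = 4u + 1.
g(0) = 1, g'(0) = 1, so u₁ = 0 - 1/1 = -1.

-1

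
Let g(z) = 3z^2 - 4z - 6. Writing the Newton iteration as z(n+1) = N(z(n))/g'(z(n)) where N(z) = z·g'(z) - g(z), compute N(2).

18

g'(z) = 6z - 4.
N(z) = z·g'(z) - g(z) = z·(6z - 4) - (3z^2 - 4z - 6) = 3z^2 + 6.
N(2) = 18.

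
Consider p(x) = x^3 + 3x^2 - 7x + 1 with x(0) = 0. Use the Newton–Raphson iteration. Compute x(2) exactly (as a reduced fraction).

160/1043

p'(x) = 3x^2 + 6x - 7.
p(0) = 1, p'(0) = -7, so x(1) = 0 - 1/(-7) = 1/7.
p(1/7) = 22/343, p'(1/7) = -298/49, so x(2) = (1/7) - (22/343)/(-298/49) = 160/1043.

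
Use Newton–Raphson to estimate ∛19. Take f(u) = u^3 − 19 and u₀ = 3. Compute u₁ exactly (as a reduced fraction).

f'(u) = 3u^2.
f(3) = 8, f'(3) = 27, so u₁ = 3 − 8/27 = 73/27.

73/27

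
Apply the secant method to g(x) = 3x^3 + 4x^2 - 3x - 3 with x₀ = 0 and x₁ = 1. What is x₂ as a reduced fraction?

3/4

g(0) = -3, g(1) = 1. x₂ = 1 - 1·(1 - 0)/(1 - (-3)) = 3/4.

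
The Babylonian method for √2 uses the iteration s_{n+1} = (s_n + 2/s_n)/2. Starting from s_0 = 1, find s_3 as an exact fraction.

577/408

s_1 = (1 + 2/1)/2 = 3/2.
s_2 = (3/2 + 2/(3/2))/2 = 17/12.
s_3 = (17/12 + 2/(17/12))/2 = 577/408.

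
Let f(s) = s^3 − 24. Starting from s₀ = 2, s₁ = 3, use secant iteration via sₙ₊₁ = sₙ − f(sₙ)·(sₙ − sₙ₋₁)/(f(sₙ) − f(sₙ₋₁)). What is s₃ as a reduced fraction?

f(2) = −16, f(3) = 3. s₂ = 3 − 3·(3 − 2)/(3 − (−16)) = 54/19.
f(3) = 3, f(54/19) = −7152/6859. s₃ = (54/19) − (−7152/6859)·((54/19) − 3)/((−7152/6859) − 3) = 8882/3081.

8882/3081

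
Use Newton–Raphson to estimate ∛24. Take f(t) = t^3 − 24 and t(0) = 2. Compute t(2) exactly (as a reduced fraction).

f'(t) = 3t^2.
f(2) = −16, f'(2) = 12, so t(1) = 2 − (−16)/12 = 10/3.
f(10/3) = 352/27, f'(10/3) = 100/3, so t(2) = (10/3) − (352/27)/(100/3) = 662/225.

662/225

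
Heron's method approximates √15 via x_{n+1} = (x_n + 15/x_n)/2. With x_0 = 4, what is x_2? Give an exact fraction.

1921/496

x_1 = (4 + 15/4)/2 = 31/8.
x_2 = (31/8 + 15/(31/8))/2 = 1921/496.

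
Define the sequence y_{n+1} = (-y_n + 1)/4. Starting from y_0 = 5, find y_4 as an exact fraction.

7/32

y_1 = (-5 + 1)/4 = -1.
y_2 = (-(-1) + 1)/4 = 1/2.
y_3 = (-(1/2) + 1)/4 = 1/8.
y_4 = (-(1/8) + 1)/4 = 7/32.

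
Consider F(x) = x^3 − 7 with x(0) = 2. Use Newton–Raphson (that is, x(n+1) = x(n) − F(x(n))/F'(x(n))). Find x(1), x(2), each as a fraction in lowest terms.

F'(x) = 3x^2.
F(2) = 1, F'(2) = 12, so x(1) = 2 − 1/12 = 23/12.
F(23/12) = 71/1728, F'(23/12) = 529/48, so x(2) = (23/12) − (71/1728)/(529/48) = 18215/9522.

x(1) = 23/12, x(2) = 18215/9522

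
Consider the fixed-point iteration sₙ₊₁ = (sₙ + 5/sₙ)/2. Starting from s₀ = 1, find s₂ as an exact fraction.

s₁ = (1 + 5/1)/2 = 3.
s₂ = (3 + 5/3)/2 = 7/3.

7/3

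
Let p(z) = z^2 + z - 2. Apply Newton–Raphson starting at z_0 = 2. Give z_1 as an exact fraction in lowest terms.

6/5

p'(z) = 2z + 1.
p(2) = 4, p'(2) = 5, so z_1 = 2 - 4/5 = 6/5.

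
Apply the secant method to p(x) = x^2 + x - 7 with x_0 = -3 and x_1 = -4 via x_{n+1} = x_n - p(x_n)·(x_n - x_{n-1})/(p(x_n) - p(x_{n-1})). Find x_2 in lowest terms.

p(-3) = -1, p(-4) = 5. x_2 = (-4) - 5·((-4) - (-3))/(5 - (-1)) = -19/6.

-19/6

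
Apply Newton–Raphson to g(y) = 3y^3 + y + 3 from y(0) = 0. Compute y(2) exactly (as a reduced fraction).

-165/82

g'(y) = 9y^2 + 1.
g(0) = 3, g'(0) = 1, so y(1) = 0 - 3/1 = -3.
g(-3) = -81, g'(-3) = 82, so y(2) = (-3) - (-81)/82 = -165/82.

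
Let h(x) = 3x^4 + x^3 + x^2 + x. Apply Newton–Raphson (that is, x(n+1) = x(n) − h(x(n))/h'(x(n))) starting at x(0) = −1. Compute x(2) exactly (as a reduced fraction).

−688/1005

h'(x) = 12x^3 + 3x^2 + 2x + 1.
h(−1) = 2, h'(−1) = −10, so x(1) = (−1) − 2/(−10) = −4/5.
h(−4/5) = 348/625, h'(−4/5) = −603/125, so x(2) = (−4/5) − (348/625)/(−603/125) = −688/1005.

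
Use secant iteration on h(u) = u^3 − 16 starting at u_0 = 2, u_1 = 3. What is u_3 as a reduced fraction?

h(2) = −8, h(3) = 11. u_2 = 3 − 11·(3 − 2)/(11 − (−8)) = 46/19.
h(3) = 11, h(46/19) = −12408/6859. u_3 = (46/19) − (−12408/6859)·((46/19) − 3)/((−12408/6859) − 11) = 19990/7987.

19990/7987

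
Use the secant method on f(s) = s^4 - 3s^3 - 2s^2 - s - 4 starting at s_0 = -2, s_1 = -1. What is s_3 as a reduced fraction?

-340412/310621

f(-2) = 30, f(-1) = -1. s_2 = (-1) - (-1)·((-1) - (-2))/((-1) - 30) = -32/31.
f(-1) = -1, f(-32/31) = -612900/923521. s_3 = (-32/31) - (-612900/923521)·((-32/31) - (-1))/((-612900/923521) - (-1)) = -340412/310621.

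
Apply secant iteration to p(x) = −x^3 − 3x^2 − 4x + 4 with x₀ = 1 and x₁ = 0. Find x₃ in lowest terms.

p(1) = −4, p(0) = 4. x₂ = 0 − 4·(0 − 1)/(4 − (−4)) = 1/2.
p(0) = 4, p(1/2) = 9/8. x₃ = (1/2) − (9/8)·((1/2) − 0)/((9/8) − 4) = 16/23.

16/23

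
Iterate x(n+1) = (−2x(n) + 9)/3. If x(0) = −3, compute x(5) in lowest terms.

x(1) = (−2·(−3) + 9)/3 = 5.
x(2) = (−2·5 + 9)/3 = −1/3.
x(3) = (−2·(−1/3) + 9)/3 = 29/9.
x(4) = (−2·(29/9) + 9)/3 = 23/27.
x(5) = (−2·(23/27) + 9)/3 = 197/81.

197/81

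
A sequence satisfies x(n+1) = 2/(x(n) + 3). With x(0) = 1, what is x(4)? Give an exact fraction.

50/89

x(1) = 2/(1 + 3) = 1/2.
x(2) = 2/(1/2 + 3) = 4/7.
x(3) = 2/(4/7 + 3) = 14/25.
x(4) = 2/(14/25 + 3) = 50/89.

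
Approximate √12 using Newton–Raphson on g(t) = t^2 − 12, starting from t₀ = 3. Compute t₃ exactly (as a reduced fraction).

g'(t) = 2t.
g(3) = −3, g'(3) = 6, so t₁ = 3 − (−3)/6 = 7/2.
g(7/2) = 1/4, g'(7/2) = 7, so t₂ = (7/2) − (1/4)/7 = 97/28.
g(97/28) = 1/784, g'(97/28) = 97/14, so t₃ = (97/28) − (1/784)/(97/14) = 18817/5432.

18817/5432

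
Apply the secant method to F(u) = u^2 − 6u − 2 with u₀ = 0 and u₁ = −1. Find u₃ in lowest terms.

F(0) = −2, F(−1) = 5. u₂ = (−1) − 5·((−1) − 0)/(5 − (−2)) = −2/7.
F(−1) = 5, F(−2/7) = −10/49. u₃ = (−2/7) − (−10/49)·((−2/7) − (−1))/((−10/49) − 5) = −16/51.

−16/51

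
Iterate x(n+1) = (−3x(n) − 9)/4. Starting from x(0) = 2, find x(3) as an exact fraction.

−171/64

x(1) = (−3·2 − 9)/4 = −15/4.
x(2) = (−3·(−15/4) − 9)/4 = 9/16.
x(3) = (−3·(9/16) − 9)/4 = −171/64.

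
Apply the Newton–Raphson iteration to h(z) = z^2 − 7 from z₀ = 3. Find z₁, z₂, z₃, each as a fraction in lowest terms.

h'(z) = 2z.
h(3) = 2, h'(3) = 6, so z₁ = 3 − 2/6 = 8/3.
h(8/3) = 1/9, h'(8/3) = 16/3, so z₂ = (8/3) − (1/9)/(16/3) = 127/48.
h(127/48) = 1/2304, h'(127/48) = 127/24, so z₃ = (127/48) − (1/2304)/(127/24) = 32257/12192.

z₁ = 8/3, z₂ = 127/48, z₃ = 32257/12192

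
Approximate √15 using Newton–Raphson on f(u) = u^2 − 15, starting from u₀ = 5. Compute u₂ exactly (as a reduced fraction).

31/8

f'(u) = 2u.
f(5) = 10, f'(5) = 10, so u₁ = 5 − 10/10 = 4.
f(4) = 1, f'(4) = 8, so u₂ = 4 − 1/8 = 31/8.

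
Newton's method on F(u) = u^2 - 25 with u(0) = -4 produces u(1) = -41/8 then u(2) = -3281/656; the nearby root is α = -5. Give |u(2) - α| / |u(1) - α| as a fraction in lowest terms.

1/82

u(1) - α = -41/8 - (-5) = -41/8 + 5 = -1/8, so |u(1) - α| = 1/8.
u(2) - α = -3281/656 - (-5) = -3281/656 + 5 = -1/656, so |u(2) - α| = 1/656.
Ratio = (1/656) / (1/8) = 1/82.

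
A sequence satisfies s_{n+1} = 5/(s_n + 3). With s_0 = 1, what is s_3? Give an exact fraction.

85/71

s_1 = 5/(1 + 3) = 5/4.
s_2 = 5/(5/4 + 3) = 20/17.
s_3 = 5/(20/17 + 3) = 85/71.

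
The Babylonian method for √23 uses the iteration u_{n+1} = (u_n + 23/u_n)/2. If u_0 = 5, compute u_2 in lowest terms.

u_1 = (5 + 23/5)/2 = 24/5.
u_2 = (24/5 + 23/(24/5))/2 = 1151/240.

1151/240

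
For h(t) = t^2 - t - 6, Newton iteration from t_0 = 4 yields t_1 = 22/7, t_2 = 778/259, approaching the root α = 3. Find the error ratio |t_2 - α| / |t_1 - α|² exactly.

t_1 - α = 22/7 - 3 = 1/7, so |t_1 - α| = 1/7.
t_2 - α = 778/259 - 3 = 1/259, so |t_2 - α| = 1/259.
|t_1 - α|² = 1/49.
Ratio = (1/259) / (1/49) = 7/37.

7/37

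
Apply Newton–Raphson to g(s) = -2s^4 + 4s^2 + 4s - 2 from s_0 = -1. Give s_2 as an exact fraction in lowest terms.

g'(s) = -8s^3 + 8s + 4.
g(-1) = -4, g'(-1) = 4, so s_1 = (-1) - (-4)/4 = 0.
g(0) = -2, g'(0) = 4, so s_2 = 0 - (-2)/4 = 1/2.

1/2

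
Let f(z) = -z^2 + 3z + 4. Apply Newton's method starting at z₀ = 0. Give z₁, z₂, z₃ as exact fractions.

f'(z) = -2z + 3.
f(0) = 4, f'(0) = 3, so z₁ = 0 - 4/3 = -4/3.
f(-4/3) = -16/9, f'(-4/3) = 17/3, so z₂ = (-4/3) - (-16/9)/(17/3) = -52/51.
f(-52/51) = -256/2601, f'(-52/51) = 257/51, so z₃ = (-52/51) - (-256/2601)/(257/51) = -13108/13107.

z₁ = -4/3, z₂ = -52/51, z₃ = -13108/13107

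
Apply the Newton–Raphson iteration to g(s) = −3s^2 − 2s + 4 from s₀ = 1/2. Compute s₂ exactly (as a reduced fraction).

g'(s) = −6s − 2.
g(1/2) = 9/4, g'(1/2) = −5, so s₁ = (1/2) − (9/4)/(−5) = 19/20.
g(19/20) = −243/400, g'(19/20) = −77/10, so s₂ = (19/20) − (−243/400)/(−77/10) = 2683/3080.

2683/3080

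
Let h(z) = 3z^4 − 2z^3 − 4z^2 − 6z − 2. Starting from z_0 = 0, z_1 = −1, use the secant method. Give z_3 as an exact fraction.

h(0) = −2, h(−1) = 5. z_2 = (−1) − 5·((−1) − 0)/(5 − (−2)) = −2/7.
h(−1) = 5, h(−2/7) = −1310/2401. z_3 = (−2/7) − (−1310/2401)·((−2/7) − (−1))/((−1310/2401) − 5) = −948/2663.

−948/2663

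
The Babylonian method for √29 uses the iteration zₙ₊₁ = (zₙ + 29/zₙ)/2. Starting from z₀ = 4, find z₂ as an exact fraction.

z₁ = (4 + 29/4)/2 = 45/8.
z₂ = (45/8 + 29/(45/8))/2 = 3881/720.

3881/720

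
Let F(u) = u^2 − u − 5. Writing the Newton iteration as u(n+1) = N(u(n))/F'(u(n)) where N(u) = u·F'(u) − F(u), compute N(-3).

14

F'(u) = 2u − 1.
N(u) = u·F'(u) − F(u) = u·(2u − 1) − (u^2 − u − 5) = u^2 + 5.
N(-3) = 14.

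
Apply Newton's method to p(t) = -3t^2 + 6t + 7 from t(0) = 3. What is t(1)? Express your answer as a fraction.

17/6

p'(t) = -6t + 6.
p(3) = -2, p'(3) = -12, so t(1) = 3 - (-2)/(-12) = 17/6.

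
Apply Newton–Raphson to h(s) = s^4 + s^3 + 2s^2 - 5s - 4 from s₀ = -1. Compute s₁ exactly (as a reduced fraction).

h'(s) = 4s^3 + 3s^2 + 4s - 5.
h(-1) = 3, h'(-1) = -10, so s₁ = (-1) - 3/(-10) = -7/10.

-7/10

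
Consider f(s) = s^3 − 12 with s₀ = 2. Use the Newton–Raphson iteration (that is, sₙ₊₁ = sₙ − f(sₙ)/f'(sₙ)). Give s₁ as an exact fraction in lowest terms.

7/3

f'(s) = 3s^2.
f(2) = −4, f'(2) = 12, so s₁ = 2 − (−4)/12 = 7/3.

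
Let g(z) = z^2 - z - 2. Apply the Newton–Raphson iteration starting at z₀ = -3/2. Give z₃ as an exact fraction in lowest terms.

-1921601/1921600

g'(z) = 2z - 1.
g(-3/2) = 7/4, g'(-3/2) = -4, so z₁ = (-3/2) - (7/4)/(-4) = -17/16.
g(-17/16) = 49/256, g'(-17/16) = -25/8, so z₂ = (-17/16) - (49/256)/(-25/8) = -801/800.
g(-801/800) = 2401/640000, g'(-801/800) = -1201/400, so z₃ = (-801/800) - (2401/640000)/(-1201/400) = -1921601/1921600.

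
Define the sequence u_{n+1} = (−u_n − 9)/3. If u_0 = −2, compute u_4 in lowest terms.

−182/81

u_1 = (−(−2) − 9)/3 = −7/3.
u_2 = (−(−7/3) − 9)/3 = −20/9.
u_3 = (−(−20/9) − 9)/3 = −61/27.
u_4 = (−(−61/27) − 9)/3 = −182/81.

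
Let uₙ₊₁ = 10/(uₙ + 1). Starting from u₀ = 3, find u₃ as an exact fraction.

70/27

u₁ = 10/(3 + 1) = 5/2.
u₂ = 10/(5/2 + 1) = 20/7.
u₃ = 10/(20/7 + 1) = 70/27.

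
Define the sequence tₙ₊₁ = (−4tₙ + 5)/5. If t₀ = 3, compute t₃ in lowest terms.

t₁ = (−4·3 + 5)/5 = −7/5.
t₂ = (−4·(−7/5) + 5)/5 = 53/25.
t₃ = (−4·(53/25) + 5)/5 = −87/125.

−87/125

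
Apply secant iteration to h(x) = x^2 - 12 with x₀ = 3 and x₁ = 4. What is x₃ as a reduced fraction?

45/13

h(3) = -3, h(4) = 4. x₂ = 4 - 4·(4 - 3)/(4 - (-3)) = 24/7.
h(4) = 4, h(24/7) = -12/49. x₃ = (24/7) - (-12/49)·((24/7) - 4)/((-12/49) - 4) = 45/13.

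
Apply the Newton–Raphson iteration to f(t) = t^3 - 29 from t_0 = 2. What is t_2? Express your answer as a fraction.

f'(t) = 3t^2.
f(2) = -21, f'(2) = 12, so t_1 = 2 - (-21)/12 = 15/4.
f(15/4) = 1519/64, f'(15/4) = 675/16, so t_2 = (15/4) - (1519/64)/(675/16) = 4303/1350.

4303/1350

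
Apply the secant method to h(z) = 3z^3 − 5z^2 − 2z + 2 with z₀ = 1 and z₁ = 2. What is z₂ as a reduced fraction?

3/2

h(1) = −2, h(2) = 2. z₂ = 2 − 2·(2 − 1)/(2 − (−2)) = 3/2.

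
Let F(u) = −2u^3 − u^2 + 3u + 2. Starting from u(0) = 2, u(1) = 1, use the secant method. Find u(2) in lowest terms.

F(2) = −12, F(1) = 2. u(2) = 1 − 2·(1 − 2)/(2 − (−12)) = 8/7.

8/7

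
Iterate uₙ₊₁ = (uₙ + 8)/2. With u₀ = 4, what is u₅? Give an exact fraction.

u₁ = (4 + 8)/2 = 6.
u₂ = (6 + 8)/2 = 7.
u₃ = (7 + 8)/2 = 15/2.
u₄ = ((15/2) + 8)/2 = 31/4.
u₅ = ((31/4) + 8)/2 = 63/8.

63/8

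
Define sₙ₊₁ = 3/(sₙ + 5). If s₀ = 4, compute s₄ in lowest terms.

s₁ = 3/(4 + 5) = 1/3.
s₂ = 3/(1/3 + 5) = 9/16.
s₃ = 3/(9/16 + 5) = 48/89.
s₄ = 3/(48/89 + 5) = 267/493.

267/493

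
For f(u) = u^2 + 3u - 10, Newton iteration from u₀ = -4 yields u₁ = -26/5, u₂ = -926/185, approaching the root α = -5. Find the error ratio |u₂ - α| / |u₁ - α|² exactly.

u₁ - α = -26/5 - (-5) = -26/5 + 5 = -1/5, so |u₁ - α| = 1/5.
u₂ - α = -926/185 - (-5) = -926/185 + 5 = -1/185, so |u₂ - α| = 1/185.
|u₁ - α|² = 1/25.
Ratio = (1/185) / (1/25) = 5/37.

5/37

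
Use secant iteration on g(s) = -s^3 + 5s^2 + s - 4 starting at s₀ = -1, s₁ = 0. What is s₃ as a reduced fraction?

g(-1) = 1, g(0) = -4. s₂ = 0 - (-4)·(0 - (-1))/((-4) - 1) = -4/5.
g(0) = -4, g(-4/5) = -136/125. s₃ = (-4/5) - (-136/125)·((-4/5) - 0)/((-136/125) - (-4)) = -100/91.

-100/91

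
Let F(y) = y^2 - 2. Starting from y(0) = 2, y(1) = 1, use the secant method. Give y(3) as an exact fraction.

10/7

F(2) = 2, F(1) = -1. y(2) = 1 - (-1)·(1 - 2)/((-1) - 2) = 4/3.
F(1) = -1, F(4/3) = -2/9. y(3) = (4/3) - (-2/9)·((4/3) - 1)/((-2/9) - (-1)) = 10/7.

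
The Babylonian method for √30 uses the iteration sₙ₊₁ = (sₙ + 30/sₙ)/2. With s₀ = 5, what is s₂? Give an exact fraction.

s₁ = (5 + 30/5)/2 = 11/2.
s₂ = (11/2 + 30/(11/2))/2 = 241/44.

241/44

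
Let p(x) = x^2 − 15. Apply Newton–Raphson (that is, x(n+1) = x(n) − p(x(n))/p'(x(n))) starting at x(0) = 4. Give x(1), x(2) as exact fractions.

x(1) = 31/8, x(2) = 1921/496

p'(x) = 2x.
p(4) = 1, p'(4) = 8, so x(1) = 4 − 1/8 = 31/8.
p(31/8) = 1/64, p'(31/8) = 31/4, so x(2) = (31/8) − (1/64)/(31/4) = 1921/496.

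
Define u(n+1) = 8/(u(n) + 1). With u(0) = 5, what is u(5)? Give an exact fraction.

696/335

u(1) = 8/(5 + 1) = 4/3.
u(2) = 8/(4/3 + 1) = 24/7.
u(3) = 8/(24/7 + 1) = 56/31.
u(4) = 8/(56/31 + 1) = 248/87.
u(5) = 8/(248/87 + 1) = 696/335.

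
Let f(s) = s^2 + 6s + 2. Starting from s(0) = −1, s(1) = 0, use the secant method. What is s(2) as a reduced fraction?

−2/5

f(−1) = −3, f(0) = 2. s(2) = 0 − 2·(0 − (−1))/(2 − (−3)) = −2/5.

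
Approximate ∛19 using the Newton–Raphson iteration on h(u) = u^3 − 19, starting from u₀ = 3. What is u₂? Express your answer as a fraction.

h'(u) = 3u^2.
h(3) = 8, h'(3) = 27, so u₁ = 3 − 8/27 = 73/27.
h(73/27) = 15040/19683, h'(73/27) = 5329/243, so u₂ = (73/27) − (15040/19683)/(5329/243) = 1152011/431649.

1152011/431649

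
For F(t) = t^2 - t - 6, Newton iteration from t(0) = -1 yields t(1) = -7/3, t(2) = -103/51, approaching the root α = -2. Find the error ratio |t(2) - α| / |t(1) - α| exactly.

1/17

t(1) - α = -7/3 - (-2) = -7/3 + 2 = -1/3, so |t(1) - α| = 1/3.
t(2) - α = -103/51 - (-2) = -103/51 + 2 = -1/51, so |t(2) - α| = 1/51.
Ratio = (1/51) / (1/3) = 1/17.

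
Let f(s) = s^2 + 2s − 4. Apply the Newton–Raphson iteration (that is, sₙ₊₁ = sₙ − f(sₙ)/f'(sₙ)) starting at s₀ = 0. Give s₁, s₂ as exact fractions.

f'(s) = 2s + 2.
f(0) = −4, f'(0) = 2, so s₁ = 0 − (−4)/2 = 2.
f(2) = 4, f'(2) = 6, so s₂ = 2 − 4/6 = 4/3.

s₁ = 2, s₂ = 4/3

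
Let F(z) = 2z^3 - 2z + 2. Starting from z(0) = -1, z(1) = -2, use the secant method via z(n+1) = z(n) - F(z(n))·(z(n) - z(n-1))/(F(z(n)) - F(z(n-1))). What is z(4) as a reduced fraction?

F(-1) = 2, F(-2) = -10. z(2) = (-2) - (-10)·((-2) - (-1))/((-10) - 2) = -7/6.
F(-2) = -10, F(-7/6) = 125/108. z(3) = (-7/6) - (125/108)·((-7/6) - (-2))/((125/108) - (-10)) = -302/241.
F(-7/6) = 125/108, F(-302/241) = 7988750/13997521. z(4) = (-302/241) - (7988750/13997521)·((-302/241) - (-7/6))/((7988750/13997521) - (125/108)) = -9487802/7095241.

-9487802/7095241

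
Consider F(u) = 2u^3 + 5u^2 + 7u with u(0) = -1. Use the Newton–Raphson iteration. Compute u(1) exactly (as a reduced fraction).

F'(u) = 6u^2 + 10u + 7.
F(-1) = -4, F'(-1) = 3, so u(1) = (-1) - (-4)/3 = 1/3.

1/3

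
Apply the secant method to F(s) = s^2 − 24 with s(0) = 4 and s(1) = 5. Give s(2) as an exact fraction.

44/9

F(4) = −8, F(5) = 1. s(2) = 5 − 1·(5 − 4)/(1 − (−8)) = 44/9.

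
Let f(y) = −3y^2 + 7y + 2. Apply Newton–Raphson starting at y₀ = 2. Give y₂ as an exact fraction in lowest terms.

638/245

f'(y) = −6y + 7.
f(2) = 4, f'(2) = −5, so y₁ = 2 − 4/(−5) = 14/5.
f(14/5) = −48/25, f'(14/5) = −49/5, so y₂ = (14/5) − (−48/25)/(−49/5) = 638/245.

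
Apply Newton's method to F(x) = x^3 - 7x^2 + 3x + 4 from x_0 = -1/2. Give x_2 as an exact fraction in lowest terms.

-519052/934089

F'(x) = 3x^2 - 14x + 3.
F(-1/2) = 5/8, F'(-1/2) = 43/4, so x_1 = (-1/2) - (5/8)/(43/4) = -24/43.
F(-24/43) = -2300/79507, F'(-24/43) = 21723/1849, so x_2 = (-24/43) - (-2300/79507)/(21723/1849) = -519052/934089.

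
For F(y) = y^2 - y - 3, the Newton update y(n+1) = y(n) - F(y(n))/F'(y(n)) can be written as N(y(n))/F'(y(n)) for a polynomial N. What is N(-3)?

12

F'(y) = 2y - 1.
N(y) = y·F'(y) - F(y) = y·(2y - 1) - (y^2 - y - 3) = y^2 + 3.
N(-3) = 12.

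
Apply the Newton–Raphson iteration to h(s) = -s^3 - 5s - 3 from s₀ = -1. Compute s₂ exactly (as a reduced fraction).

-893/1580

h'(s) = -3s^2 - 5.
h(-1) = 3, h'(-1) = -8, so s₁ = (-1) - 3/(-8) = -5/8.
h(-5/8) = 189/512, h'(-5/8) = -395/64, so s₂ = (-5/8) - (189/512)/(-395/64) = -893/1580.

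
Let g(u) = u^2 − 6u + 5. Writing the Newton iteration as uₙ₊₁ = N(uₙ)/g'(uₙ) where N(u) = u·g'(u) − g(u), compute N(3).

4

g'(u) = 2u − 6.
N(u) = u·g'(u) − g(u) = u·(2u − 6) − (u^2 − 6u + 5) = u^2 − 5.
N(3) = 4.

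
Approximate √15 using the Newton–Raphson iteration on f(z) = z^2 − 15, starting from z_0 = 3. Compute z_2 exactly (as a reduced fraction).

f'(z) = 2z.
f(3) = −6, f'(3) = 6, so z_1 = 3 − (−6)/6 = 4.
f(4) = 1, f'(4) = 8, so z_2 = 4 − 1/8 = 31/8.

31/8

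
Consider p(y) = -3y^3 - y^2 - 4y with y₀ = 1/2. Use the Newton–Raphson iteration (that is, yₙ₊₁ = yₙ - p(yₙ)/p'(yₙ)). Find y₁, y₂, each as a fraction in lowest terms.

y₁ = 4/29, y₂ = 212/27115

p'(y) = -9y^2 - 2y - 4.
p(1/2) = -21/8, p'(1/2) = -29/4, so y₁ = (1/2) - (-21/8)/(-29/4) = 4/29.
p(4/29) = -14112/24389, p'(4/29) = -3740/841, so y₂ = (4/29) - (-14112/24389)/(-3740/841) = 212/27115.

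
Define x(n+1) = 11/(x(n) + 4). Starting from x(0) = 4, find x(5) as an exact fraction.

x(1) = 11/(4 + 4) = 11/8.
x(2) = 11/(11/8 + 4) = 88/43.
x(3) = 11/(88/43 + 4) = 473/260.
x(4) = 11/(473/260 + 4) = 2860/1513.
x(5) = 11/(2860/1513 + 4) = 16643/8912.

16643/8912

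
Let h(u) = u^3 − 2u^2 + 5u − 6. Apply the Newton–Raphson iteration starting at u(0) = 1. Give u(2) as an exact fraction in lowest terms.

33/23

h'(u) = 3u^2 − 4u + 5.
h(1) = −2, h'(1) = 4, so u(1) = 1 − (−2)/4 = 3/2.
h(3/2) = 3/8, h'(3/2) = 23/4, so u(2) = (3/2) − (3/8)/(23/4) = 33/23.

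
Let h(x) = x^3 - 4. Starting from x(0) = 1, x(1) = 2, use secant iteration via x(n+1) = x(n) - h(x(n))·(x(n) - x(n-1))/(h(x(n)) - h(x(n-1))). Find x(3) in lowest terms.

h(1) = -3, h(2) = 4. x(2) = 2 - 4·(2 - 1)/(4 - (-3)) = 10/7.
h(2) = 4, h(10/7) = -372/343. x(3) = (10/7) - (-372/343)·((10/7) - 2)/((-372/343) - 4) = 169/109.

169/109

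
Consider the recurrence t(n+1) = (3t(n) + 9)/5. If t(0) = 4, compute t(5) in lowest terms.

13941/3125

t(1) = (3·4 + 9)/5 = 21/5.
t(2) = (3·(21/5) + 9)/5 = 108/25.
t(3) = (3·(108/25) + 9)/5 = 549/125.
t(4) = (3·(549/125) + 9)/5 = 2772/625.
t(5) = (3·(2772/625) + 9)/5 = 13941/3125.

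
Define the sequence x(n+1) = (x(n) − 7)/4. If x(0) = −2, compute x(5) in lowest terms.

x(1) = ((−2) − 7)/4 = −9/4.
x(2) = ((−9/4) − 7)/4 = −37/16.
x(3) = ((−37/16) − 7)/4 = −149/64.
x(4) = ((−149/64) − 7)/4 = −597/256.
x(5) = ((−597/256) − 7)/4 = −2389/1024.

−2389/1024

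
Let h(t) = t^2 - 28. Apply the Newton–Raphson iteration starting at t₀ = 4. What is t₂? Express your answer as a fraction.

233/44

h'(t) = 2t.
h(4) = -12, h'(4) = 8, so t₁ = 4 - (-12)/8 = 11/2.
h(11/2) = 9/4, h'(11/2) = 11, so t₂ = (11/2) - (9/4)/11 = 233/44.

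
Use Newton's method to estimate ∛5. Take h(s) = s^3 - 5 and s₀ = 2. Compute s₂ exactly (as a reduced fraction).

h'(s) = 3s^2.
h(2) = 3, h'(2) = 12, so s₁ = 2 - 3/12 = 7/4.
h(7/4) = 23/64, h'(7/4) = 147/16, so s₂ = (7/4) - (23/64)/(147/16) = 503/294.

503/294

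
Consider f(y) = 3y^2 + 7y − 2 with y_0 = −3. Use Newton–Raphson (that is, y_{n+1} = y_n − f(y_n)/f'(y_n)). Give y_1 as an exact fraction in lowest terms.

−29/11

f'(y) = 6y + 7.
f(−3) = 4, f'(−3) = −11, so y_1 = (−3) − 4/(−11) = −29/11.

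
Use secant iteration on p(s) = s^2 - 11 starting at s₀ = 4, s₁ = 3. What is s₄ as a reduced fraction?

3373/1017

p(4) = 5, p(3) = -2. s₂ = 3 - (-2)·(3 - 4)/((-2) - 5) = 23/7.
p(3) = -2, p(23/7) = -10/49. s₃ = (23/7) - (-10/49)·((23/7) - 3)/((-10/49) - (-2)) = 73/22.
p(23/7) = -10/49, p(73/22) = 5/484. s₄ = (73/22) - (5/484)·((73/22) - (23/7))/((5/484) - (-10/49)) = 3373/1017.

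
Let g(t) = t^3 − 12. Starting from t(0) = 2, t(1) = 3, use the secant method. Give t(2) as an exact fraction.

g(2) = −4, g(3) = 15. t(2) = 3 − 15·(3 − 2)/(15 − (−4)) = 42/19.

42/19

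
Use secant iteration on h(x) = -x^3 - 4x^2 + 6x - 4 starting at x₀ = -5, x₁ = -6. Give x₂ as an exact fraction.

-214/41

h(-5) = -9, h(-6) = 32. x₂ = (-6) - 32·((-6) - (-5))/(32 - (-9)) = -214/41.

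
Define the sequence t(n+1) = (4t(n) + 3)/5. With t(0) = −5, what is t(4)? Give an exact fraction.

t(1) = (4·(−5) + 3)/5 = −17/5.
t(2) = (4·(−17/5) + 3)/5 = −53/25.
t(3) = (4·(−53/25) + 3)/5 = −137/125.
t(4) = (4·(−137/125) + 3)/5 = −173/625.

−173/625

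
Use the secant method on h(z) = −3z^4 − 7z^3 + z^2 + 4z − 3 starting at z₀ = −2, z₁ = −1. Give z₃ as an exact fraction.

−77/59

h(−2) = 1, h(−1) = −2. z₂ = (−1) − (−2)·((−1) − (−2))/((−2) − 1) = −5/3.
h(−1) = −2, h(−5/3) = 64/27. z₃ = (−5/3) − (64/27)·((−5/3) − (−1))/((64/27) − (−2)) = −77/59.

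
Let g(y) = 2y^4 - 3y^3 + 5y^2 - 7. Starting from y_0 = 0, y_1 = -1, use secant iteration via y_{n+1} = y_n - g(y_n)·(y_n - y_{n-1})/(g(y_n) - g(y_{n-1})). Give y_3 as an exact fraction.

g(0) = -7, g(-1) = 3. y_2 = (-1) - 3·((-1) - 0)/(3 - (-7)) = -7/10.
g(-1) = 3, g(-7/10) = -3801/1250. y_3 = (-7/10) - (-3801/1250)·((-7/10) - (-1))/((-3801/1250) - 3) = -714/839.

-714/839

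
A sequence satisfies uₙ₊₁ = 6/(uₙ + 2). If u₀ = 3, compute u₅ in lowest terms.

330/203

u₁ = 6/(3 + 2) = 6/5.
u₂ = 6/(6/5 + 2) = 15/8.
u₃ = 6/(15/8 + 2) = 48/31.
u₄ = 6/(48/31 + 2) = 93/55.
u₅ = 6/(93/55 + 2) = 330/203.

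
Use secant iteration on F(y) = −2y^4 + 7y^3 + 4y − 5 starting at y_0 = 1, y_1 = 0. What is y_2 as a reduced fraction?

5/9

F(1) = 4, F(0) = −5. y_2 = 0 − (−5)·(0 − 1)/((−5) − 4) = 5/9.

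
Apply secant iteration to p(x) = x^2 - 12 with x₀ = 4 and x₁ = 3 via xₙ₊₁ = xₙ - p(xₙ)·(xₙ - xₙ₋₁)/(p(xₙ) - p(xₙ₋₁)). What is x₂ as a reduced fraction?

24/7

p(4) = 4, p(3) = -3. x₂ = 3 - (-3)·(3 - 4)/((-3) - 4) = 24/7.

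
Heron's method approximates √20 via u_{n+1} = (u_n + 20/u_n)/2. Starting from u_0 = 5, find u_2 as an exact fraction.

161/36

u_1 = (5 + 20/5)/2 = 9/2.
u_2 = (9/2 + 20/(9/2))/2 = 161/36.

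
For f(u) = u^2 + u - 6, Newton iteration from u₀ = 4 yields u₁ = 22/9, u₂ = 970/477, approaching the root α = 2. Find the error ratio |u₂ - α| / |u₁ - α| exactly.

4/53

u₁ - α = 22/9 - 2 = 4/9, so |u₁ - α| = 4/9.
u₂ - α = 970/477 - 2 = 16/477, so |u₂ - α| = 16/477.
Ratio = (16/477) / (4/9) = 4/53.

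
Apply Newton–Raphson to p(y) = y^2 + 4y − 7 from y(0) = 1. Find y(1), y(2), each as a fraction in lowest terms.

p'(y) = 2y + 4.
p(1) = −2, p'(1) = 6, so y(1) = 1 − (−2)/6 = 4/3.
p(4/3) = 1/9, p'(4/3) = 20/3, so y(2) = (4/3) − (1/9)/(20/3) = 79/60.

y(1) = 4/3, y(2) = 79/60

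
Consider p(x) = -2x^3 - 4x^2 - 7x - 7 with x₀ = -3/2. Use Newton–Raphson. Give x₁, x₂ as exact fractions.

p'(x) = -6x^2 - 8x - 7.
p(-3/2) = 5/4, p'(-3/2) = -17/2, so x₁ = (-3/2) - (5/4)/(-17/2) = -23/17.
p(-23/17) = 500/4913, p'(-23/17) = -2069/289, so x₂ = (-23/17) - (500/4913)/(-2069/289) = -47087/35173.

x₁ = -23/17, x₂ = -47087/35173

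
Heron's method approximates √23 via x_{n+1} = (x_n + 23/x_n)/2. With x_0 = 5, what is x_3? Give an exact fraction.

2649601/552480

x_1 = (5 + 23/5)/2 = 24/5.
x_2 = (24/5 + 23/(24/5))/2 = 1151/240.
x_3 = (1151/240 + 23/(1151/240))/2 = 2649601/552480.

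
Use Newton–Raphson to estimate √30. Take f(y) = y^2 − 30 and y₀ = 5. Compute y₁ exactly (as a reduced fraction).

f'(y) = 2y.
f(5) = −5, f'(5) = 10, so y₁ = 5 − (−5)/10 = 11/2.

11/2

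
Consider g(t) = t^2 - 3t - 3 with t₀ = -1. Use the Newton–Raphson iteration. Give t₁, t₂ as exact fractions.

g'(t) = 2t - 3.
g(-1) = 1, g'(-1) = -5, so t₁ = (-1) - 1/(-5) = -4/5.
g(-4/5) = 1/25, g'(-4/5) = -23/5, so t₂ = (-4/5) - (1/25)/(-23/5) = -91/115.

t₁ = -4/5, t₂ = -91/115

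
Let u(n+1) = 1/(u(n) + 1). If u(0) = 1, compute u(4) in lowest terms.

u(1) = 1/(1 + 1) = 1/2.
u(2) = 1/(1/2 + 1) = 2/3.
u(3) = 1/(2/3 + 1) = 3/5.
u(4) = 1/(3/5 + 1) = 5/8.

5/8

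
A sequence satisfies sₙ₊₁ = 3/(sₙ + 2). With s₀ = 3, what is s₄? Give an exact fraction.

123/121

s₁ = 3/(3 + 2) = 3/5.
s₂ = 3/(3/5 + 2) = 15/13.
s₃ = 3/(15/13 + 2) = 39/41.
s₄ = 3/(39/41 + 2) = 123/121.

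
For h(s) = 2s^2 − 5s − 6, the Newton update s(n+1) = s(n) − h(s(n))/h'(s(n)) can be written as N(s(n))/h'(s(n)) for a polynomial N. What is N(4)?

38

h'(s) = 4s − 5.
N(s) = s·h'(s) − h(s) = s·(4s − 5) − (2s^2 − 5s − 6) = 2s^2 + 6.
N(4) = 38.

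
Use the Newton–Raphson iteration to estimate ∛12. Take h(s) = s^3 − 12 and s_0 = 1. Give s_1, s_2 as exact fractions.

h'(s) = 3s^2.
h(1) = −11, h'(1) = 3, so s_1 = 1 − (−11)/3 = 14/3.
h(14/3) = 2420/27, h'(14/3) = 196/3, so s_2 = (14/3) − (2420/27)/(196/3) = 1453/441.

s_1 = 14/3, s_2 = 1453/441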